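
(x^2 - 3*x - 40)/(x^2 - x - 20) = (-x^2 + 3*x + 40)/(-x^2 + x + 20)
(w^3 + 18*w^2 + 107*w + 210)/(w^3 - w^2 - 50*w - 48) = (w^2 + 12*w + 35)/(w^2 - 7*w - 8)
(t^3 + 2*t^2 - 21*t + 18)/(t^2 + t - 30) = (t^2 - 4*t + 3)/(t - 5)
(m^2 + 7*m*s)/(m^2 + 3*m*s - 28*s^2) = m/(m - 4*s)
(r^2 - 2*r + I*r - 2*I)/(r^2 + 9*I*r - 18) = (r^2 + r*(-2 + I) - 2*I)/(r^2 + 9*I*r - 18)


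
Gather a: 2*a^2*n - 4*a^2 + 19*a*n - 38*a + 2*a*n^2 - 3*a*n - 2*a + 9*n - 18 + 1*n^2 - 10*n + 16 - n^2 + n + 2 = a^2*(2*n - 4) + a*(2*n^2 + 16*n - 40)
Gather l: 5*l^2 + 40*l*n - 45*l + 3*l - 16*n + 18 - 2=5*l^2 + l*(40*n - 42) - 16*n + 16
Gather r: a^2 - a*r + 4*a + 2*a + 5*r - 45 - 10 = a^2 + 6*a + r*(5 - a) - 55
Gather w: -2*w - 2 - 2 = -2*w - 4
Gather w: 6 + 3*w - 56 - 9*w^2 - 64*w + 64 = -9*w^2 - 61*w + 14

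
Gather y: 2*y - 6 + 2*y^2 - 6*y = 2*y^2 - 4*y - 6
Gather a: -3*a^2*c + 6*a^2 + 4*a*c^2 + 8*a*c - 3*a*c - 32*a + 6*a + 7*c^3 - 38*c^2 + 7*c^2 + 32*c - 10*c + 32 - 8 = a^2*(6 - 3*c) + a*(4*c^2 + 5*c - 26) + 7*c^3 - 31*c^2 + 22*c + 24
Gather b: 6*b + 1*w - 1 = 6*b + w - 1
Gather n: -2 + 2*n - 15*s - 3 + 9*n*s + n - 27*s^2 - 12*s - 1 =n*(9*s + 3) - 27*s^2 - 27*s - 6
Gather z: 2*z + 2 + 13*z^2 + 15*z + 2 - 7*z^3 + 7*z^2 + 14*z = -7*z^3 + 20*z^2 + 31*z + 4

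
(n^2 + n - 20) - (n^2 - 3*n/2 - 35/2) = 5*n/2 - 5/2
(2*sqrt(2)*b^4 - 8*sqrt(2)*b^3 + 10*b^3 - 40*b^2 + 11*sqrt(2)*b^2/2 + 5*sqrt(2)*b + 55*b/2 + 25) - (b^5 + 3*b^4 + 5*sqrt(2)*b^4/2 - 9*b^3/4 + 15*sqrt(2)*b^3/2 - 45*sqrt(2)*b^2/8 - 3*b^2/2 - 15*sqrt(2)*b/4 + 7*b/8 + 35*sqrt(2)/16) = -b^5 - 3*b^4 - sqrt(2)*b^4/2 - 31*sqrt(2)*b^3/2 + 49*b^3/4 - 77*b^2/2 + 89*sqrt(2)*b^2/8 + 35*sqrt(2)*b/4 + 213*b/8 - 35*sqrt(2)/16 + 25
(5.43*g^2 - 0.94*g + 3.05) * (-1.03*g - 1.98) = -5.5929*g^3 - 9.7832*g^2 - 1.2803*g - 6.039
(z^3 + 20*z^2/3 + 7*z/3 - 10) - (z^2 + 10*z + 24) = z^3 + 17*z^2/3 - 23*z/3 - 34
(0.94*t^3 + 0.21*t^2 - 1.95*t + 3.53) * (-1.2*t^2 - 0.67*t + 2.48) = -1.128*t^5 - 0.8818*t^4 + 4.5305*t^3 - 2.4087*t^2 - 7.2011*t + 8.7544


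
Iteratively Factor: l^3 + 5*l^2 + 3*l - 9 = (l + 3)*(l^2 + 2*l - 3) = (l + 3)^2*(l - 1)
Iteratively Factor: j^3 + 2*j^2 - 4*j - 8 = (j + 2)*(j^2 - 4) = (j - 2)*(j + 2)*(j + 2)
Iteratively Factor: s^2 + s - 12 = (s + 4)*(s - 3)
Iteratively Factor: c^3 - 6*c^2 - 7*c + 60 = (c + 3)*(c^2 - 9*c + 20) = (c - 4)*(c + 3)*(c - 5)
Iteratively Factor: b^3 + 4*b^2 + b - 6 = (b + 2)*(b^2 + 2*b - 3) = (b - 1)*(b + 2)*(b + 3)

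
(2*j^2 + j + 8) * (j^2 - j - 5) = 2*j^4 - j^3 - 3*j^2 - 13*j - 40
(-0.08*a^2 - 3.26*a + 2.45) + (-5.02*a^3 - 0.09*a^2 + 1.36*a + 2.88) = -5.02*a^3 - 0.17*a^2 - 1.9*a + 5.33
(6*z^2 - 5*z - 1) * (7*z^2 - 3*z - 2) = 42*z^4 - 53*z^3 - 4*z^2 + 13*z + 2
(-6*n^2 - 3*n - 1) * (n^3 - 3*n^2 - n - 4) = -6*n^5 + 15*n^4 + 14*n^3 + 30*n^2 + 13*n + 4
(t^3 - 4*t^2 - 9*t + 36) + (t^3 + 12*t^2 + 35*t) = 2*t^3 + 8*t^2 + 26*t + 36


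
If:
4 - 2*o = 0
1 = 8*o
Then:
No Solution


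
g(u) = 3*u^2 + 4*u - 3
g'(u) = 6*u + 4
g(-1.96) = 0.68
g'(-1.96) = -7.76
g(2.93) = 34.47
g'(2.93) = 21.58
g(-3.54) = 20.43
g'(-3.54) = -17.24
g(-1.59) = -1.78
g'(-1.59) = -5.54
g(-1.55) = -1.99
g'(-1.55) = -5.30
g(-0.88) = -4.20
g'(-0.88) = -1.28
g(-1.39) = -2.76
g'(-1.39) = -4.34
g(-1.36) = -2.89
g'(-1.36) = -4.16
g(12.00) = 477.00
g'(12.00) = 76.00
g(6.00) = 129.00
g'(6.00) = 40.00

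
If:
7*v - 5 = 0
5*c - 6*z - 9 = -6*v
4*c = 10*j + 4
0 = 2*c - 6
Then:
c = 3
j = 4/5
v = 5/7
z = 12/7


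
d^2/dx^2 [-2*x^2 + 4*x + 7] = -4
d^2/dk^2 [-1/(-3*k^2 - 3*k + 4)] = 6*(-3*k^2 - 3*k + 3*(2*k + 1)^2 + 4)/(3*k^2 + 3*k - 4)^3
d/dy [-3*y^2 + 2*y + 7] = 2 - 6*y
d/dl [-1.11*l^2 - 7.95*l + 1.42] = -2.22*l - 7.95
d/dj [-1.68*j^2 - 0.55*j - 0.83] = -3.36*j - 0.55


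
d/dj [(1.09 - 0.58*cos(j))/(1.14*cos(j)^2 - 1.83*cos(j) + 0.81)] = (-0.6612*cos(j)^2 + 2.4852*cos(j) - 1.5249)*sin(j)/(1.2996*cos(j)^4 - 4.1724*cos(j)^3 + 5.1957*cos(j)^2 - 2.9646*cos(j) + 0.6561)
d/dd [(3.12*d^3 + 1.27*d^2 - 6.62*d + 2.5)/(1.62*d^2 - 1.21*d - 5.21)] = (5.0544*d^4 - 7.5504*d^3 - 39.5779*d^2 - 21.3334*d + 37.5152)/(2.6244*d^4 - 3.9204*d^3 - 15.4163*d^2 + 12.6082*d + 27.1441)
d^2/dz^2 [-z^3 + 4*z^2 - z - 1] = 8 - 6*z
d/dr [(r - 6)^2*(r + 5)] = (r - 6)*(3*r + 4)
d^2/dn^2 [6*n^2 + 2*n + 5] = 12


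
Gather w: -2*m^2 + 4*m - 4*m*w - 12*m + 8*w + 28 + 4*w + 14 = -2*m^2 - 8*m + w*(12 - 4*m) + 42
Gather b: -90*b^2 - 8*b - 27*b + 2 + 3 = -90*b^2 - 35*b + 5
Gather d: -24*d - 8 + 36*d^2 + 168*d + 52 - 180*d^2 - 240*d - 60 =-144*d^2 - 96*d - 16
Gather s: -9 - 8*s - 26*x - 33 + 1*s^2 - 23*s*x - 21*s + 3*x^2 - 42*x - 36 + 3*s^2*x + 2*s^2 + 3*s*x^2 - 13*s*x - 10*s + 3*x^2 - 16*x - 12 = s^2*(3*x + 3) + s*(3*x^2 - 36*x - 39) + 6*x^2 - 84*x - 90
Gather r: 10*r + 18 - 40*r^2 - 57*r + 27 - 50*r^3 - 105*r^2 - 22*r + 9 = -50*r^3 - 145*r^2 - 69*r + 54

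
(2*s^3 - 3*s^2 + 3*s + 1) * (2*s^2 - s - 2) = 4*s^5 - 8*s^4 + 5*s^3 + 5*s^2 - 7*s - 2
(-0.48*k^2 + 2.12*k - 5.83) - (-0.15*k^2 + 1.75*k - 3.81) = -0.33*k^2 + 0.37*k - 2.02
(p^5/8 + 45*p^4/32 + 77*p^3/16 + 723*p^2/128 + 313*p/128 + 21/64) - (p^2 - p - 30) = p^5/8 + 45*p^4/32 + 77*p^3/16 + 595*p^2/128 + 441*p/128 + 1941/64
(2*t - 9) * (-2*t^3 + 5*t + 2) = -4*t^4 + 18*t^3 + 10*t^2 - 41*t - 18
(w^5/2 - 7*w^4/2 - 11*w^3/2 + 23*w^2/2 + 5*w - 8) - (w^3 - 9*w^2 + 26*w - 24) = w^5/2 - 7*w^4/2 - 13*w^3/2 + 41*w^2/2 - 21*w + 16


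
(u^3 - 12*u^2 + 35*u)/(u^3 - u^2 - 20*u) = (u - 7)/(u + 4)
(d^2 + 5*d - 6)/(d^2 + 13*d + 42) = (d - 1)/(d + 7)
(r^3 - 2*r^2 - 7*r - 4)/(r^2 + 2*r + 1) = r - 4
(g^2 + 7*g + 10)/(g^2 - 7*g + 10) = (g^2 + 7*g + 10)/(g^2 - 7*g + 10)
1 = 1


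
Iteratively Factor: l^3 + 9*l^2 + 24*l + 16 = (l + 1)*(l^2 + 8*l + 16) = (l + 1)*(l + 4)*(l + 4)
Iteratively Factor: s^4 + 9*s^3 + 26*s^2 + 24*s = (s)*(s^3 + 9*s^2 + 26*s + 24) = s*(s + 2)*(s^2 + 7*s + 12) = s*(s + 2)*(s + 3)*(s + 4)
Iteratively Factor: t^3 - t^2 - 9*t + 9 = (t - 3)*(t^2 + 2*t - 3) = (t - 3)*(t - 1)*(t + 3)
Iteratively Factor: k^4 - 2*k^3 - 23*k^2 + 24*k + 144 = (k + 3)*(k^3 - 5*k^2 - 8*k + 48) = (k - 4)*(k + 3)*(k^2 - k - 12) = (k - 4)^2*(k + 3)*(k + 3)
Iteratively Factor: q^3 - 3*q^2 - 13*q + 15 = (q + 3)*(q^2 - 6*q + 5) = (q - 5)*(q + 3)*(q - 1)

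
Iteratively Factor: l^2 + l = (l + 1)*(l)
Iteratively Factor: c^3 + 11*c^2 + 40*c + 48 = (c + 4)*(c^2 + 7*c + 12) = (c + 3)*(c + 4)*(c + 4)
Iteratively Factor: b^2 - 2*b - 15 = (b + 3)*(b - 5)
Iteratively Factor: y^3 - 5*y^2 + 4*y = (y - 1)*(y^2 - 4*y) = (y - 4)*(y - 1)*(y)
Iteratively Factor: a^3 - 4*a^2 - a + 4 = (a + 1)*(a^2 - 5*a + 4) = (a - 1)*(a + 1)*(a - 4)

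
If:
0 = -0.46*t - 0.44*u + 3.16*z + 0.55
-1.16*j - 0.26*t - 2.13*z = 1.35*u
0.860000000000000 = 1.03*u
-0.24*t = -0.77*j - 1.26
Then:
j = -1.34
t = 0.96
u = 0.83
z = 0.08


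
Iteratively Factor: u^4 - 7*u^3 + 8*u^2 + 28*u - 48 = (u - 3)*(u^3 - 4*u^2 - 4*u + 16) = (u - 3)*(u + 2)*(u^2 - 6*u + 8) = (u - 4)*(u - 3)*(u + 2)*(u - 2)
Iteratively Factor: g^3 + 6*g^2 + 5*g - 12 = (g - 1)*(g^2 + 7*g + 12) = (g - 1)*(g + 4)*(g + 3)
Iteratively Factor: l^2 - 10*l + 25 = (l - 5)*(l - 5)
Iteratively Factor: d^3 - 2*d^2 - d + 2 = (d + 1)*(d^2 - 3*d + 2) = (d - 2)*(d + 1)*(d - 1)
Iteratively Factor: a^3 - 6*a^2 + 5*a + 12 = (a - 3)*(a^2 - 3*a - 4) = (a - 4)*(a - 3)*(a + 1)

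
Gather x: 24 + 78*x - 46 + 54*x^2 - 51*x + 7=54*x^2 + 27*x - 15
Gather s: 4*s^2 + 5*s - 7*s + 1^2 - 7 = 4*s^2 - 2*s - 6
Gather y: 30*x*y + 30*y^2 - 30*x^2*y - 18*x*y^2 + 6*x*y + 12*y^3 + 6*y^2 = 12*y^3 + y^2*(36 - 18*x) + y*(-30*x^2 + 36*x)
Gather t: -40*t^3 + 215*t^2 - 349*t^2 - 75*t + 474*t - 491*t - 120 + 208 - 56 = -40*t^3 - 134*t^2 - 92*t + 32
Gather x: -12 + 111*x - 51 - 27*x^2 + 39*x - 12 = -27*x^2 + 150*x - 75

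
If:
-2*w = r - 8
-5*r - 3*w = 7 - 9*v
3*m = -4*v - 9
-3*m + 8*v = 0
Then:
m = -2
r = -103/14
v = -3/4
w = 215/28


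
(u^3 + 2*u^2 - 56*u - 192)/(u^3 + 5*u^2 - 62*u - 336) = (u + 4)/(u + 7)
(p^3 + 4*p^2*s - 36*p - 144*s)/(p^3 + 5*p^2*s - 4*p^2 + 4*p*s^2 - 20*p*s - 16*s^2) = (p^2 - 36)/(p^2 + p*s - 4*p - 4*s)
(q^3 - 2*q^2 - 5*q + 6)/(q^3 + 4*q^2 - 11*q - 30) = (q - 1)/(q + 5)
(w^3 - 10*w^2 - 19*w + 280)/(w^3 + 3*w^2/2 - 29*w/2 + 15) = 2*(w^2 - 15*w + 56)/(2*w^2 - 7*w + 6)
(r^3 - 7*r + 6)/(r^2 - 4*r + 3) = (r^2 + r - 6)/(r - 3)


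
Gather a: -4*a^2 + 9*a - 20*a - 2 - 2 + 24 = -4*a^2 - 11*a + 20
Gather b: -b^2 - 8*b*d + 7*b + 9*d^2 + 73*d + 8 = -b^2 + b*(7 - 8*d) + 9*d^2 + 73*d + 8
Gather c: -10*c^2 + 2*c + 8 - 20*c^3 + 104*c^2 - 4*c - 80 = -20*c^3 + 94*c^2 - 2*c - 72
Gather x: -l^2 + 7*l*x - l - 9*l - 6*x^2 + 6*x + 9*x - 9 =-l^2 - 10*l - 6*x^2 + x*(7*l + 15) - 9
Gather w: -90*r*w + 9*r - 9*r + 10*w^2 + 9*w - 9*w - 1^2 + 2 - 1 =-90*r*w + 10*w^2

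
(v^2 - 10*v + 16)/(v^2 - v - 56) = (v - 2)/(v + 7)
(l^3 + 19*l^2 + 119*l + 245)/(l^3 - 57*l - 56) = (l^2 + 12*l + 35)/(l^2 - 7*l - 8)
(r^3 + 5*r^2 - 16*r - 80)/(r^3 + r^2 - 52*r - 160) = (r - 4)/(r - 8)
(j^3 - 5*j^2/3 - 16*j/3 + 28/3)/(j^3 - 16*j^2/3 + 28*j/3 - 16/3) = (3*j + 7)/(3*j - 4)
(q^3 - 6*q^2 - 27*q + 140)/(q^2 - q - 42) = (q^2 + q - 20)/(q + 6)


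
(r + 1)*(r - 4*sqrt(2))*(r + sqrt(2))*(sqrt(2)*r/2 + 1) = sqrt(2)*r^4/2 - 2*r^3 + sqrt(2)*r^3/2 - 7*sqrt(2)*r^2 - 2*r^2 - 7*sqrt(2)*r - 8*r - 8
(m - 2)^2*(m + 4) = m^3 - 12*m + 16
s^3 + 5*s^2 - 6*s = s*(s - 1)*(s + 6)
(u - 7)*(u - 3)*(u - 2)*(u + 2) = u^4 - 10*u^3 + 17*u^2 + 40*u - 84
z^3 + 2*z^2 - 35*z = z*(z - 5)*(z + 7)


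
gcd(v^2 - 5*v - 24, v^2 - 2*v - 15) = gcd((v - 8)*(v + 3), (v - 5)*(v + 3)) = v + 3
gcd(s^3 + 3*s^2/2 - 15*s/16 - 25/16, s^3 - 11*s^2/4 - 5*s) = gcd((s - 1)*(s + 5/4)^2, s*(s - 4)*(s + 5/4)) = s + 5/4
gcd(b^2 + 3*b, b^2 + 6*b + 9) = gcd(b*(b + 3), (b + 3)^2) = b + 3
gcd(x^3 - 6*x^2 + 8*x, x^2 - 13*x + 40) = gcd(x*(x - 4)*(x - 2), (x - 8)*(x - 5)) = 1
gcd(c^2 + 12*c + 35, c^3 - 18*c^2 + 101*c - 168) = 1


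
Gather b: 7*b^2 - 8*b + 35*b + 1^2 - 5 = 7*b^2 + 27*b - 4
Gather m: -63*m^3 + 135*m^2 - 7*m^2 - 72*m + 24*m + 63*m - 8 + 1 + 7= -63*m^3 + 128*m^2 + 15*m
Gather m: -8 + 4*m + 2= 4*m - 6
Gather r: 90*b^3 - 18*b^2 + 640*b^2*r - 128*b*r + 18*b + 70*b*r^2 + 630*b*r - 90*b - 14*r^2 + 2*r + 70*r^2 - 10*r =90*b^3 - 18*b^2 - 72*b + r^2*(70*b + 56) + r*(640*b^2 + 502*b - 8)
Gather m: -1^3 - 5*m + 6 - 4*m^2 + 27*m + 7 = -4*m^2 + 22*m + 12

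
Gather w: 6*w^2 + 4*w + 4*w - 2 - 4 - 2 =6*w^2 + 8*w - 8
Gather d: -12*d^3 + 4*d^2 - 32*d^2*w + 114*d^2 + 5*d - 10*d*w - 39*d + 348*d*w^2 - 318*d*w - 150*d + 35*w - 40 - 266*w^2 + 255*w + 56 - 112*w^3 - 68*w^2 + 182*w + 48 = -12*d^3 + d^2*(118 - 32*w) + d*(348*w^2 - 328*w - 184) - 112*w^3 - 334*w^2 + 472*w + 64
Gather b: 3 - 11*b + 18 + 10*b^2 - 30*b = 10*b^2 - 41*b + 21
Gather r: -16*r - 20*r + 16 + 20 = 36 - 36*r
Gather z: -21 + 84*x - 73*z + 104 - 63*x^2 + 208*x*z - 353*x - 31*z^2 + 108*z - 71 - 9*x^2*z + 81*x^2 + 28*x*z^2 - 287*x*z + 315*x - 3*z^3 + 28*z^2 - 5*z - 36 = 18*x^2 + 46*x - 3*z^3 + z^2*(28*x - 3) + z*(-9*x^2 - 79*x + 30) - 24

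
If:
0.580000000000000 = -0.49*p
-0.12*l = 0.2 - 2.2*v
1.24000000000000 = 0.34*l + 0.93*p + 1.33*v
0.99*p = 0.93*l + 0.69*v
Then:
No Solution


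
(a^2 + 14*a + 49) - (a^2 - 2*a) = 16*a + 49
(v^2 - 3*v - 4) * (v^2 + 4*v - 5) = v^4 + v^3 - 21*v^2 - v + 20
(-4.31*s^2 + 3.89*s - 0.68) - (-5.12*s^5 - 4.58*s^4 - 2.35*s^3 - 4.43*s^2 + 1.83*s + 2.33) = 5.12*s^5 + 4.58*s^4 + 2.35*s^3 + 0.12*s^2 + 2.06*s - 3.01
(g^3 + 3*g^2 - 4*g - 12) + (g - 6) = g^3 + 3*g^2 - 3*g - 18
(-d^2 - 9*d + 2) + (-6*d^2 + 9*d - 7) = -7*d^2 - 5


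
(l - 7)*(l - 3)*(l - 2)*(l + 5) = l^4 - 7*l^3 - 19*l^2 + 163*l - 210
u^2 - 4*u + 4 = (u - 2)^2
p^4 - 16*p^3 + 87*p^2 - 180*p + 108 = (p - 6)^2*(p - 3)*(p - 1)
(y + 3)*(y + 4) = y^2 + 7*y + 12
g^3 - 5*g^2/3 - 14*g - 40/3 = (g - 5)*(g + 4/3)*(g + 2)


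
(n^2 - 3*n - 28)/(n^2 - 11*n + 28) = (n + 4)/(n - 4)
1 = 1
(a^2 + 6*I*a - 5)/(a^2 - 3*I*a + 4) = (a + 5*I)/(a - 4*I)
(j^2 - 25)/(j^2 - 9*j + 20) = (j + 5)/(j - 4)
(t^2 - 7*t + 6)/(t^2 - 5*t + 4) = (t - 6)/(t - 4)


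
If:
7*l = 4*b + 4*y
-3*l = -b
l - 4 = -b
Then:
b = 3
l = 1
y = -5/4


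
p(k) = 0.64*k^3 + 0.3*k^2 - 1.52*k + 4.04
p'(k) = 1.92*k^2 + 0.6*k - 1.52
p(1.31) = 4.00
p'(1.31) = 2.56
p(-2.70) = -2.27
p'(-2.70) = 10.86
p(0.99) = 3.45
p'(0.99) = 0.96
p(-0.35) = 4.58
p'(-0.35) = -1.49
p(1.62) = 5.09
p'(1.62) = 4.49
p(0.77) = 3.34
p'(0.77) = 0.08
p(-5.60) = -90.43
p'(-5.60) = 55.33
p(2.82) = 16.49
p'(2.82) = 15.44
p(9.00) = 481.22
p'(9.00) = 159.40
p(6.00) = 143.96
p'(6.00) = 71.20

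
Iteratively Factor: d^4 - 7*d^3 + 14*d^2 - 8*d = (d)*(d^3 - 7*d^2 + 14*d - 8) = d*(d - 2)*(d^2 - 5*d + 4) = d*(d - 4)*(d - 2)*(d - 1)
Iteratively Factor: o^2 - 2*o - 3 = (o + 1)*(o - 3)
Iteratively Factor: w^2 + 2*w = (w)*(w + 2)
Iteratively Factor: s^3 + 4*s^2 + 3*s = (s)*(s^2 + 4*s + 3) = s*(s + 1)*(s + 3)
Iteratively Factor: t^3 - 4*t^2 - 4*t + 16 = (t - 2)*(t^2 - 2*t - 8) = (t - 4)*(t - 2)*(t + 2)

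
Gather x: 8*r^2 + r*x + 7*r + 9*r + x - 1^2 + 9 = 8*r^2 + 16*r + x*(r + 1) + 8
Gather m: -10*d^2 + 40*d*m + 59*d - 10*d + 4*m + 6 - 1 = -10*d^2 + 49*d + m*(40*d + 4) + 5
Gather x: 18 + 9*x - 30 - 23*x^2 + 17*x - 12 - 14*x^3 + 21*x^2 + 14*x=-14*x^3 - 2*x^2 + 40*x - 24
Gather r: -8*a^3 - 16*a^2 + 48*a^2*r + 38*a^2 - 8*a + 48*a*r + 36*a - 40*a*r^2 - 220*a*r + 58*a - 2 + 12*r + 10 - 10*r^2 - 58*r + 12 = -8*a^3 + 22*a^2 + 86*a + r^2*(-40*a - 10) + r*(48*a^2 - 172*a - 46) + 20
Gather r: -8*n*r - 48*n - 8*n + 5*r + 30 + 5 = -56*n + r*(5 - 8*n) + 35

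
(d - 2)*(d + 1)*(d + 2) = d^3 + d^2 - 4*d - 4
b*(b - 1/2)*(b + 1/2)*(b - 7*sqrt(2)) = b^4 - 7*sqrt(2)*b^3 - b^2/4 + 7*sqrt(2)*b/4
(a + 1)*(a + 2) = a^2 + 3*a + 2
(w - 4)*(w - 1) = w^2 - 5*w + 4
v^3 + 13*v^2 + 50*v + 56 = (v + 2)*(v + 4)*(v + 7)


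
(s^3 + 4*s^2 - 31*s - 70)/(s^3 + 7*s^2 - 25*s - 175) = (s + 2)/(s + 5)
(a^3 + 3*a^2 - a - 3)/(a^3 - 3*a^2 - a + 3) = (a + 3)/(a - 3)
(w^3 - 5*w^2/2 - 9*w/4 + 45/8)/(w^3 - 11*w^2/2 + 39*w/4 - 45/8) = (2*w + 3)/(2*w - 3)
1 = 1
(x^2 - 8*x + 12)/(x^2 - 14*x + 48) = (x - 2)/(x - 8)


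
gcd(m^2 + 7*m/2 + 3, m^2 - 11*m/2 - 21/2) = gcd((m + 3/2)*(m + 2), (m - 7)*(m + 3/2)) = m + 3/2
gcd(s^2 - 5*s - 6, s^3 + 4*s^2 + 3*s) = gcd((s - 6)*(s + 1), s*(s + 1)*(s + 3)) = s + 1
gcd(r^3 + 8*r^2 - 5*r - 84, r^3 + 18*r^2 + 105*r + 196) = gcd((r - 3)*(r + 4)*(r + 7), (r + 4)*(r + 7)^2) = r^2 + 11*r + 28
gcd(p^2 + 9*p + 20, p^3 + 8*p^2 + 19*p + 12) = p + 4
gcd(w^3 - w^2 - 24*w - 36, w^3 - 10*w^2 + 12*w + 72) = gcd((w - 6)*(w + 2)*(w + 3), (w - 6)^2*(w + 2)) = w^2 - 4*w - 12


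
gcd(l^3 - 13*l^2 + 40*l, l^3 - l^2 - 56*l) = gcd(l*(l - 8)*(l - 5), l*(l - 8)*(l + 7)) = l^2 - 8*l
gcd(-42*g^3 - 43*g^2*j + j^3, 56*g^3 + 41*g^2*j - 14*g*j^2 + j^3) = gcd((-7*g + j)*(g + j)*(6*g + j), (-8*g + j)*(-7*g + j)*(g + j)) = 7*g^2 + 6*g*j - j^2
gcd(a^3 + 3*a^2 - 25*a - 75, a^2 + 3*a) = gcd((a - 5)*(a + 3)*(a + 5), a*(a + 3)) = a + 3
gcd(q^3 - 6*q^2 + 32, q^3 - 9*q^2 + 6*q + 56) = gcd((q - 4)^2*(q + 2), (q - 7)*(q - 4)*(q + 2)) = q^2 - 2*q - 8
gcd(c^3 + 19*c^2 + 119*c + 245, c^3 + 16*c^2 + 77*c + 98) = c^2 + 14*c + 49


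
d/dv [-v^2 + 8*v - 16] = 8 - 2*v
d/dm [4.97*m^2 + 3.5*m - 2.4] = 9.94*m + 3.5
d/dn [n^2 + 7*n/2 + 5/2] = 2*n + 7/2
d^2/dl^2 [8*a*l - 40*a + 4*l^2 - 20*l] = 8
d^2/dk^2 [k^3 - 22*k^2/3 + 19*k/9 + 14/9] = 6*k - 44/3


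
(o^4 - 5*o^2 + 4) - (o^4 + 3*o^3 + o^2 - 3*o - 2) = -3*o^3 - 6*o^2 + 3*o + 6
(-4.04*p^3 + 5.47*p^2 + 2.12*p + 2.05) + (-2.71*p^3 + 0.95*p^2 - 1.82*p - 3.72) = -6.75*p^3 + 6.42*p^2 + 0.3*p - 1.67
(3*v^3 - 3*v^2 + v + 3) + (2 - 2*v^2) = 3*v^3 - 5*v^2 + v + 5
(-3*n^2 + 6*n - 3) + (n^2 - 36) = -2*n^2 + 6*n - 39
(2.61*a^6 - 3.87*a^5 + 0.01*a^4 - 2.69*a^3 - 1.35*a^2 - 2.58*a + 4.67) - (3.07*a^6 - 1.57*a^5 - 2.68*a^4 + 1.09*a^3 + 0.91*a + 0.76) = -0.46*a^6 - 2.3*a^5 + 2.69*a^4 - 3.78*a^3 - 1.35*a^2 - 3.49*a + 3.91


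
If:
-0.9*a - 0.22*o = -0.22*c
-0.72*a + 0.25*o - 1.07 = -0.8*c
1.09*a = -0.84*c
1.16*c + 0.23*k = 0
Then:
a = -0.34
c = 0.45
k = -2.26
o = 1.86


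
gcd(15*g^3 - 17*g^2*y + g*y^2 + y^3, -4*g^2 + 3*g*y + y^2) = -g + y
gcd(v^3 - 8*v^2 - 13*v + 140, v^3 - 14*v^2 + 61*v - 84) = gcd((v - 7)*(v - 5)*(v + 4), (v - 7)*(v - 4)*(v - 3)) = v - 7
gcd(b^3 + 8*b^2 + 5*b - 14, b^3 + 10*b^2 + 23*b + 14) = b^2 + 9*b + 14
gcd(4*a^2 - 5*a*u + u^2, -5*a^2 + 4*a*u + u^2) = -a + u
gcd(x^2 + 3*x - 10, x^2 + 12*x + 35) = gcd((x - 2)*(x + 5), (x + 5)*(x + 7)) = x + 5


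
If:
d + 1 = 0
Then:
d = -1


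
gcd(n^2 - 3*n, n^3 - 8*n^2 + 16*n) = n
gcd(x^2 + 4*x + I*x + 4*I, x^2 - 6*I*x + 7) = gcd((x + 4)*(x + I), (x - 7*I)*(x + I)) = x + I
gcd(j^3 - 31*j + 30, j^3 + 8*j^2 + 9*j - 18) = j^2 + 5*j - 6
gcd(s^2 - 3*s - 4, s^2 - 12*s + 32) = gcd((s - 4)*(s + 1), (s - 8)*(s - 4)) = s - 4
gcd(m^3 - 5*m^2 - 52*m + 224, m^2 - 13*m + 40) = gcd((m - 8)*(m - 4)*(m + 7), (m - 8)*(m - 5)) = m - 8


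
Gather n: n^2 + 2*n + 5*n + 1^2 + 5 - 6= n^2 + 7*n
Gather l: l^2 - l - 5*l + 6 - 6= l^2 - 6*l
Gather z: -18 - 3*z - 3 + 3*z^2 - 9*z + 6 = 3*z^2 - 12*z - 15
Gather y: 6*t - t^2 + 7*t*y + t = -t^2 + 7*t*y + 7*t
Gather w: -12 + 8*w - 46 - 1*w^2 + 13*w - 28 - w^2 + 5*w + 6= -2*w^2 + 26*w - 80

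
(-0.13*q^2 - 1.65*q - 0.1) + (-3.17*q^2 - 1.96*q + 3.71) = -3.3*q^2 - 3.61*q + 3.61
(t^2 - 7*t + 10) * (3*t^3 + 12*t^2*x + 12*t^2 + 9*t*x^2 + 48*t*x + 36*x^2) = 3*t^5 + 12*t^4*x - 9*t^4 + 9*t^3*x^2 - 36*t^3*x - 54*t^3 - 27*t^2*x^2 - 216*t^2*x + 120*t^2 - 162*t*x^2 + 480*t*x + 360*x^2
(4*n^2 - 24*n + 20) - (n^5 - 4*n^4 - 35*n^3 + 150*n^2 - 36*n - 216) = -n^5 + 4*n^4 + 35*n^3 - 146*n^2 + 12*n + 236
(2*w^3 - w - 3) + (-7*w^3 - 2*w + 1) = -5*w^3 - 3*w - 2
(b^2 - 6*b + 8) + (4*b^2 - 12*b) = 5*b^2 - 18*b + 8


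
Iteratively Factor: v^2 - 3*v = (v - 3)*(v)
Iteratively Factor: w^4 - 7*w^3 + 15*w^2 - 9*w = (w - 3)*(w^3 - 4*w^2 + 3*w) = (w - 3)^2*(w^2 - w) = w*(w - 3)^2*(w - 1)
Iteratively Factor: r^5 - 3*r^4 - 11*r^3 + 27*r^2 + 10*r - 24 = (r - 4)*(r^4 + r^3 - 7*r^2 - r + 6) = (r - 4)*(r - 1)*(r^3 + 2*r^2 - 5*r - 6) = (r - 4)*(r - 2)*(r - 1)*(r^2 + 4*r + 3) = (r - 4)*(r - 2)*(r - 1)*(r + 1)*(r + 3)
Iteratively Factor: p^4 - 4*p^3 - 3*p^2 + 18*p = (p)*(p^3 - 4*p^2 - 3*p + 18) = p*(p - 3)*(p^2 - p - 6) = p*(p - 3)^2*(p + 2)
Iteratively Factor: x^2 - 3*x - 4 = (x - 4)*(x + 1)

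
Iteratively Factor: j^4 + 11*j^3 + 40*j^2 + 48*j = (j + 4)*(j^3 + 7*j^2 + 12*j) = (j + 4)^2*(j^2 + 3*j) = (j + 3)*(j + 4)^2*(j)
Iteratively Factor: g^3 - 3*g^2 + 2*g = (g - 1)*(g^2 - 2*g) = g*(g - 1)*(g - 2)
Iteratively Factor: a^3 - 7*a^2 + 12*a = (a - 3)*(a^2 - 4*a) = (a - 4)*(a - 3)*(a)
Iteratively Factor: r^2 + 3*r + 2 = (r + 1)*(r + 2)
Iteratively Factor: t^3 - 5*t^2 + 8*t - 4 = (t - 2)*(t^2 - 3*t + 2) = (t - 2)^2*(t - 1)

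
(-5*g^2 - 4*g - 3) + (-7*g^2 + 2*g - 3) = -12*g^2 - 2*g - 6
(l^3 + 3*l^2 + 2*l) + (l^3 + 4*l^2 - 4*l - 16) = 2*l^3 + 7*l^2 - 2*l - 16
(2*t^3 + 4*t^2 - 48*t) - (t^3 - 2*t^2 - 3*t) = t^3 + 6*t^2 - 45*t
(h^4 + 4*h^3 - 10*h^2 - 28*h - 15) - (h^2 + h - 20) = h^4 + 4*h^3 - 11*h^2 - 29*h + 5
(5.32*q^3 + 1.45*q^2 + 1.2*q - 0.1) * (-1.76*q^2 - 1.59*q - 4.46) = -9.3632*q^5 - 11.0108*q^4 - 28.1447*q^3 - 8.199*q^2 - 5.193*q + 0.446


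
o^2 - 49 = (o - 7)*(o + 7)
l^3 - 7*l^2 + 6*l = l*(l - 6)*(l - 1)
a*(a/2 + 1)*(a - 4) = a^3/2 - a^2 - 4*a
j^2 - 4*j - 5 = (j - 5)*(j + 1)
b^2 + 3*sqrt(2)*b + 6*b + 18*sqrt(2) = (b + 6)*(b + 3*sqrt(2))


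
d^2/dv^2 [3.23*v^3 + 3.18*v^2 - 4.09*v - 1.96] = 19.38*v + 6.36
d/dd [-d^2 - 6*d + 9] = -2*d - 6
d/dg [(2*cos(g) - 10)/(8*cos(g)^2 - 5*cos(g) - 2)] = 2*(-8*sin(g)^2 - 80*cos(g) + 35)*sin(g)/(-8*cos(g)^2 + 5*cos(g) + 2)^2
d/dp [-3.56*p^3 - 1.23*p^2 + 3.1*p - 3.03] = -10.68*p^2 - 2.46*p + 3.1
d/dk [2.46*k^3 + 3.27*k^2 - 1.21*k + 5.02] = 7.38*k^2 + 6.54*k - 1.21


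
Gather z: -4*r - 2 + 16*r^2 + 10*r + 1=16*r^2 + 6*r - 1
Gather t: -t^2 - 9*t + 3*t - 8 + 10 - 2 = -t^2 - 6*t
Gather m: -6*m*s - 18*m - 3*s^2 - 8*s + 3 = m*(-6*s - 18) - 3*s^2 - 8*s + 3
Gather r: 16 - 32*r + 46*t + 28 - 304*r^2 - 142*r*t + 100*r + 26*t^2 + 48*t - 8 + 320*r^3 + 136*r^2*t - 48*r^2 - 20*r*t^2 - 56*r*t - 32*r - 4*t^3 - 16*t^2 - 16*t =320*r^3 + r^2*(136*t - 352) + r*(-20*t^2 - 198*t + 36) - 4*t^3 + 10*t^2 + 78*t + 36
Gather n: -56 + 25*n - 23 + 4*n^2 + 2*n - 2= 4*n^2 + 27*n - 81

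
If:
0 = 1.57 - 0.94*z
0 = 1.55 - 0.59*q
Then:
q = 2.63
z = 1.67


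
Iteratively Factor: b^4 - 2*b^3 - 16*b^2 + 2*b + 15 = (b + 1)*(b^3 - 3*b^2 - 13*b + 15) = (b - 5)*(b + 1)*(b^2 + 2*b - 3) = (b - 5)*(b + 1)*(b + 3)*(b - 1)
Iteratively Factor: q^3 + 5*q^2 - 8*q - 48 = (q + 4)*(q^2 + q - 12) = (q + 4)^2*(q - 3)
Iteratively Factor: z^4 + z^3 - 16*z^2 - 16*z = (z - 4)*(z^3 + 5*z^2 + 4*z) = (z - 4)*(z + 1)*(z^2 + 4*z) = (z - 4)*(z + 1)*(z + 4)*(z)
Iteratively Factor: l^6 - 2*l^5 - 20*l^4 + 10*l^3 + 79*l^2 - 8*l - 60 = (l - 2)*(l^5 - 20*l^3 - 30*l^2 + 19*l + 30) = (l - 2)*(l + 1)*(l^4 - l^3 - 19*l^2 - 11*l + 30) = (l - 2)*(l - 1)*(l + 1)*(l^3 - 19*l - 30) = (l - 2)*(l - 1)*(l + 1)*(l + 3)*(l^2 - 3*l - 10) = (l - 5)*(l - 2)*(l - 1)*(l + 1)*(l + 3)*(l + 2)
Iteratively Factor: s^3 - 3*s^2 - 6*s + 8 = (s + 2)*(s^2 - 5*s + 4) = (s - 1)*(s + 2)*(s - 4)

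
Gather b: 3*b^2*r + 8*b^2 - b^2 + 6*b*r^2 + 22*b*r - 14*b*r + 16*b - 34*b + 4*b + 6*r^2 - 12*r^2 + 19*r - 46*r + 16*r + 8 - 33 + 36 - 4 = b^2*(3*r + 7) + b*(6*r^2 + 8*r - 14) - 6*r^2 - 11*r + 7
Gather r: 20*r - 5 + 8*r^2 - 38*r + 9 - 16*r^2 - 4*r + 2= -8*r^2 - 22*r + 6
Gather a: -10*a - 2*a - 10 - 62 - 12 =-12*a - 84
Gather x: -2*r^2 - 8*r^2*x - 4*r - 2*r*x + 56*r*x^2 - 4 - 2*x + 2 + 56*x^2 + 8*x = -2*r^2 - 4*r + x^2*(56*r + 56) + x*(-8*r^2 - 2*r + 6) - 2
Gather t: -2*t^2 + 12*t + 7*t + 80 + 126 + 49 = -2*t^2 + 19*t + 255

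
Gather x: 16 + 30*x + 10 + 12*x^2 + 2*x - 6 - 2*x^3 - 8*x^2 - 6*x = -2*x^3 + 4*x^2 + 26*x + 20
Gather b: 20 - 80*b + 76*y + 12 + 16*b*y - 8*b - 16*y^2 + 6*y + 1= b*(16*y - 88) - 16*y^2 + 82*y + 33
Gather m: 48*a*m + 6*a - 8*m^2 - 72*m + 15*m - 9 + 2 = 6*a - 8*m^2 + m*(48*a - 57) - 7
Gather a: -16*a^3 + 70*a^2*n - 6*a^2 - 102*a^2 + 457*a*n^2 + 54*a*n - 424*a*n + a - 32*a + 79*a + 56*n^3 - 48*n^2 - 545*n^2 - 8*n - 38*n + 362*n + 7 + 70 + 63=-16*a^3 + a^2*(70*n - 108) + a*(457*n^2 - 370*n + 48) + 56*n^3 - 593*n^2 + 316*n + 140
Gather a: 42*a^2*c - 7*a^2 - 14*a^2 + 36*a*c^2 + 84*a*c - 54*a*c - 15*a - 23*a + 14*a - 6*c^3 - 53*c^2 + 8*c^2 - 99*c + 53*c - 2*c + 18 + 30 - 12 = a^2*(42*c - 21) + a*(36*c^2 + 30*c - 24) - 6*c^3 - 45*c^2 - 48*c + 36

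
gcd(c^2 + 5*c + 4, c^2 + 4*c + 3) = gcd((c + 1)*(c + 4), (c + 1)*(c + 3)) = c + 1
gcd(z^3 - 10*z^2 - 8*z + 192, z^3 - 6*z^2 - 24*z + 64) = z^2 - 4*z - 32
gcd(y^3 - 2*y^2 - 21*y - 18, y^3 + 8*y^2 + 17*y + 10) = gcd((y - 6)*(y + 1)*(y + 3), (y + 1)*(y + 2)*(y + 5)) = y + 1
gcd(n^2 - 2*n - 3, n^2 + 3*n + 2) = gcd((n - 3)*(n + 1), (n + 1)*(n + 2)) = n + 1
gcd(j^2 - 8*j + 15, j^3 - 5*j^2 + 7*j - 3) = j - 3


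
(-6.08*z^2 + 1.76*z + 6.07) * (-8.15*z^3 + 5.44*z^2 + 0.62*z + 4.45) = 49.552*z^5 - 47.4192*z^4 - 43.6657*z^3 + 7.056*z^2 + 11.5954*z + 27.0115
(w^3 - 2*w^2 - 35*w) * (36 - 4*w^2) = -4*w^5 + 8*w^4 + 176*w^3 - 72*w^2 - 1260*w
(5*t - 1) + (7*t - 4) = 12*t - 5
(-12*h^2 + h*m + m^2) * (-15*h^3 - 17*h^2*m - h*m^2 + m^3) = 180*h^5 + 189*h^4*m - 20*h^3*m^2 - 30*h^2*m^3 + m^5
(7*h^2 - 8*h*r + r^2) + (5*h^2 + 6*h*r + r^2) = 12*h^2 - 2*h*r + 2*r^2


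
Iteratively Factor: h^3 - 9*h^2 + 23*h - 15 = (h - 1)*(h^2 - 8*h + 15) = (h - 5)*(h - 1)*(h - 3)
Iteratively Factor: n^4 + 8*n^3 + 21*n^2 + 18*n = (n + 3)*(n^3 + 5*n^2 + 6*n) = (n + 3)^2*(n^2 + 2*n) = (n + 2)*(n + 3)^2*(n)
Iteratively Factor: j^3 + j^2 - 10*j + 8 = (j - 2)*(j^2 + 3*j - 4) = (j - 2)*(j + 4)*(j - 1)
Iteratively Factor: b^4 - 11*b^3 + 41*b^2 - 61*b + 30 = (b - 2)*(b^3 - 9*b^2 + 23*b - 15) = (b - 5)*(b - 2)*(b^2 - 4*b + 3) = (b - 5)*(b - 3)*(b - 2)*(b - 1)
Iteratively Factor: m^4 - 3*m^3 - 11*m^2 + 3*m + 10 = (m - 1)*(m^3 - 2*m^2 - 13*m - 10) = (m - 1)*(m + 1)*(m^2 - 3*m - 10) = (m - 1)*(m + 1)*(m + 2)*(m - 5)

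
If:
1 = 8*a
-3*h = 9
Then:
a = 1/8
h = -3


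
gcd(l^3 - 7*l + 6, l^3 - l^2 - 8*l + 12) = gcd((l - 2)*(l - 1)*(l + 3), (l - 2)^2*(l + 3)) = l^2 + l - 6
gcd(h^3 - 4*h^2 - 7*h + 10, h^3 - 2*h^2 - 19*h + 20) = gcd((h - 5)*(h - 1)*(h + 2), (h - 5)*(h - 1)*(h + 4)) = h^2 - 6*h + 5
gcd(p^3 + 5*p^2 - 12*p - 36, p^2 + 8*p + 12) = p^2 + 8*p + 12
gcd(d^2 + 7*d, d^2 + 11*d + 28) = d + 7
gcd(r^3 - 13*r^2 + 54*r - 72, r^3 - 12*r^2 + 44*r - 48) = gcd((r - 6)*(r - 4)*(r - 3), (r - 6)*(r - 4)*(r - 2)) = r^2 - 10*r + 24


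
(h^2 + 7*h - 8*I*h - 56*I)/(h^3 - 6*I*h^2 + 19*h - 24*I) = (h + 7)/(h^2 + 2*I*h + 3)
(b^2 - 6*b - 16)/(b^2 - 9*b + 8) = (b + 2)/(b - 1)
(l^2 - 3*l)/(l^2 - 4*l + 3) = l/(l - 1)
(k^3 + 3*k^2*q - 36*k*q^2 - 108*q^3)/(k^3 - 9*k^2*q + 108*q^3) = (-k - 6*q)/(-k + 6*q)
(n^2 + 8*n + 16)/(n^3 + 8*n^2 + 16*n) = 1/n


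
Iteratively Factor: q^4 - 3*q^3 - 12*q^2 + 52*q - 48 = (q + 4)*(q^3 - 7*q^2 + 16*q - 12) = (q - 2)*(q + 4)*(q^2 - 5*q + 6) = (q - 2)^2*(q + 4)*(q - 3)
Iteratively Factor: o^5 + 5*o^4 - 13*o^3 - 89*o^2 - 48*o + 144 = (o + 3)*(o^4 + 2*o^3 - 19*o^2 - 32*o + 48) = (o + 3)^2*(o^3 - o^2 - 16*o + 16) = (o + 3)^2*(o + 4)*(o^2 - 5*o + 4) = (o - 1)*(o + 3)^2*(o + 4)*(o - 4)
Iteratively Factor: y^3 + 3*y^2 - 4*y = (y - 1)*(y^2 + 4*y) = y*(y - 1)*(y + 4)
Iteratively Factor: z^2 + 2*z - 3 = (z - 1)*(z + 3)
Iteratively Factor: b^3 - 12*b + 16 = (b - 2)*(b^2 + 2*b - 8) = (b - 2)^2*(b + 4)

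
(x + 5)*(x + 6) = x^2 + 11*x + 30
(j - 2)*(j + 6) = j^2 + 4*j - 12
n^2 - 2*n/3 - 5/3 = (n - 5/3)*(n + 1)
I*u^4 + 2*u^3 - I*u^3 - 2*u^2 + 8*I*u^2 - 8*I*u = u*(u - 4*I)*(u + 2*I)*(I*u - I)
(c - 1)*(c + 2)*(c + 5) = c^3 + 6*c^2 + 3*c - 10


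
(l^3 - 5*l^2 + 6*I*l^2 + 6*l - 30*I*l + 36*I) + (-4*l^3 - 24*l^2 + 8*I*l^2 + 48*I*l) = -3*l^3 - 29*l^2 + 14*I*l^2 + 6*l + 18*I*l + 36*I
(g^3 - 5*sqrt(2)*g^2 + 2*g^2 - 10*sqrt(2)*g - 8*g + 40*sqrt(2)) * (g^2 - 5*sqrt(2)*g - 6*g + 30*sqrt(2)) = g^5 - 10*sqrt(2)*g^4 - 4*g^4 + 30*g^3 + 40*sqrt(2)*g^3 - 152*g^2 + 200*sqrt(2)*g^2 - 1000*g - 480*sqrt(2)*g + 2400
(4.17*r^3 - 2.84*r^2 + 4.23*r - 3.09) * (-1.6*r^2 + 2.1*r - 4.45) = -6.672*r^5 + 13.301*r^4 - 31.2885*r^3 + 26.465*r^2 - 25.3125*r + 13.7505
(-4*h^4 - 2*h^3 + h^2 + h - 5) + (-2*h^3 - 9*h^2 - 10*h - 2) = -4*h^4 - 4*h^3 - 8*h^2 - 9*h - 7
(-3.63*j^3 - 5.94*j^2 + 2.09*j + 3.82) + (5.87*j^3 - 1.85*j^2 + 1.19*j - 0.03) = 2.24*j^3 - 7.79*j^2 + 3.28*j + 3.79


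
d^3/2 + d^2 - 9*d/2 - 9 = (d/2 + 1)*(d - 3)*(d + 3)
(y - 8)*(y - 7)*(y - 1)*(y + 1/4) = y^4 - 63*y^3/4 + 67*y^2 - 153*y/4 - 14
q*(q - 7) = q^2 - 7*q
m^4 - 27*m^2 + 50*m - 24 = (m - 4)*(m - 1)^2*(m + 6)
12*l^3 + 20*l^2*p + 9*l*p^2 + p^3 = (l + p)*(2*l + p)*(6*l + p)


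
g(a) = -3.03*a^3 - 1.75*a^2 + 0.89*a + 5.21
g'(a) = -9.09*a^2 - 3.5*a + 0.89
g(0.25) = 5.28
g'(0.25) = -0.55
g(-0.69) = 4.76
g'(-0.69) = -1.02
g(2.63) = -59.67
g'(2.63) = -71.19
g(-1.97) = 19.83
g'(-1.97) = -27.49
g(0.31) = 5.23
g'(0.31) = -1.07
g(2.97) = -86.96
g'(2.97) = -89.69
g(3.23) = -112.28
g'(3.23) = -105.25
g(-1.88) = 17.48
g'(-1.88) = -24.66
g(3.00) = -89.68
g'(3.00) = -91.42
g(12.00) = -5471.95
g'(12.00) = -1350.07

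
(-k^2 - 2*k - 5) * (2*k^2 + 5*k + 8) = -2*k^4 - 9*k^3 - 28*k^2 - 41*k - 40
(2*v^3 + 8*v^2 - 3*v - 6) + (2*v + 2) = 2*v^3 + 8*v^2 - v - 4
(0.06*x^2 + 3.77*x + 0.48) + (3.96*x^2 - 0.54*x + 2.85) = 4.02*x^2 + 3.23*x + 3.33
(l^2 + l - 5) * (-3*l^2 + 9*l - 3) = -3*l^4 + 6*l^3 + 21*l^2 - 48*l + 15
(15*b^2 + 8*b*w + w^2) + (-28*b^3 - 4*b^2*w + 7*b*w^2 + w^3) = -28*b^3 - 4*b^2*w + 15*b^2 + 7*b*w^2 + 8*b*w + w^3 + w^2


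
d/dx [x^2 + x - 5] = 2*x + 1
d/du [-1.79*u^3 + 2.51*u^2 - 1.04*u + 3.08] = -5.37*u^2 + 5.02*u - 1.04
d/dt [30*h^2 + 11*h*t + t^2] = 11*h + 2*t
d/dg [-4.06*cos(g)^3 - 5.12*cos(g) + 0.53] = (12.18*cos(g)^2 + 5.12)*sin(g)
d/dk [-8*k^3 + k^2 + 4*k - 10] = -24*k^2 + 2*k + 4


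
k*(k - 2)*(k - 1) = k^3 - 3*k^2 + 2*k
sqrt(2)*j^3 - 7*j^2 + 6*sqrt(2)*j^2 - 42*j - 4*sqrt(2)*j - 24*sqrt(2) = (j + 6)*(j - 4*sqrt(2))*(sqrt(2)*j + 1)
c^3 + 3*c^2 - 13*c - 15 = (c - 3)*(c + 1)*(c + 5)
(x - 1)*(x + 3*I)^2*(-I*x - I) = -I*x^4 + 6*x^3 + 10*I*x^2 - 6*x - 9*I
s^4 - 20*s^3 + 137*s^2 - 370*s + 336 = (s - 8)*(s - 7)*(s - 3)*(s - 2)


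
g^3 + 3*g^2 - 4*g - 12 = (g - 2)*(g + 2)*(g + 3)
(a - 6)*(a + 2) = a^2 - 4*a - 12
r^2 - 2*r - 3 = (r - 3)*(r + 1)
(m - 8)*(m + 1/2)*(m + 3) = m^3 - 9*m^2/2 - 53*m/2 - 12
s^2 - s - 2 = (s - 2)*(s + 1)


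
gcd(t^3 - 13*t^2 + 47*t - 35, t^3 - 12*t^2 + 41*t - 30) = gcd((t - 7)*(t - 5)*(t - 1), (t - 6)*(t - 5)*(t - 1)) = t^2 - 6*t + 5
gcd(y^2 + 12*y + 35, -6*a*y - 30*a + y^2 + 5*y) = y + 5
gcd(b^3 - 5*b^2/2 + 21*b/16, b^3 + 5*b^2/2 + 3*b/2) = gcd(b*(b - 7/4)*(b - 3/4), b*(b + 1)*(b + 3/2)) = b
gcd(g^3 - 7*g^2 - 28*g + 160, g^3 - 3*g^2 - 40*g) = g^2 - 3*g - 40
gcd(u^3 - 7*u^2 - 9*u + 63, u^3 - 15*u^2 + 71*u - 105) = u^2 - 10*u + 21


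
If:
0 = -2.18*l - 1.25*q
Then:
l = -0.573394495412844*q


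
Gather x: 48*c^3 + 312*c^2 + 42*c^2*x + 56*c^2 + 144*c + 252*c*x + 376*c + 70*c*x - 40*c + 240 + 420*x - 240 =48*c^3 + 368*c^2 + 480*c + x*(42*c^2 + 322*c + 420)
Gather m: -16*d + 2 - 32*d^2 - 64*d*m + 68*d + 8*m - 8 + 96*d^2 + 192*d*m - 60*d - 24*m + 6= 64*d^2 - 8*d + m*(128*d - 16)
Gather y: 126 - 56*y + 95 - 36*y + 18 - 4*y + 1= 240 - 96*y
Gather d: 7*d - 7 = 7*d - 7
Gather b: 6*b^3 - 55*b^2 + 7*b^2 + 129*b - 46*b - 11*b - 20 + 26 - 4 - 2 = 6*b^3 - 48*b^2 + 72*b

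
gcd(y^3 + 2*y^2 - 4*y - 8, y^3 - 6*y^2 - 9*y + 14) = y + 2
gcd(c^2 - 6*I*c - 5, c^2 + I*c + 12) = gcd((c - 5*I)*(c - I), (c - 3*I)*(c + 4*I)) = 1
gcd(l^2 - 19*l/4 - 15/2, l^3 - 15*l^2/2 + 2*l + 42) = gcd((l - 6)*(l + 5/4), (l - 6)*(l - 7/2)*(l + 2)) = l - 6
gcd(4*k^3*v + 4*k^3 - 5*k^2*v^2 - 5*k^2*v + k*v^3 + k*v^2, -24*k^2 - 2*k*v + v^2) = 1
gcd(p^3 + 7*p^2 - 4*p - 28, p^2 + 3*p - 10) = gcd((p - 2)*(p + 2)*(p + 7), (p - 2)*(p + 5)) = p - 2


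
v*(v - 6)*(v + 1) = v^3 - 5*v^2 - 6*v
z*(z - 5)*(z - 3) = z^3 - 8*z^2 + 15*z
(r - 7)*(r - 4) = r^2 - 11*r + 28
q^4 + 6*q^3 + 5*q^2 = q^2*(q + 1)*(q + 5)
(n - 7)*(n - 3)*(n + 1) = n^3 - 9*n^2 + 11*n + 21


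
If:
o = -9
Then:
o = -9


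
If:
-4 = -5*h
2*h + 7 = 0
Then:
No Solution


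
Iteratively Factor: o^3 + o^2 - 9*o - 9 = (o + 3)*(o^2 - 2*o - 3) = (o + 1)*(o + 3)*(o - 3)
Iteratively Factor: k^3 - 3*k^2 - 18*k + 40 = (k - 2)*(k^2 - k - 20) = (k - 5)*(k - 2)*(k + 4)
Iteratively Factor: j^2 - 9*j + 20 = (j - 5)*(j - 4)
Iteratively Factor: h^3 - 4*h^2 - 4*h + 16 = (h - 4)*(h^2 - 4) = (h - 4)*(h + 2)*(h - 2)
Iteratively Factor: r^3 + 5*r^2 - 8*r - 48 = (r + 4)*(r^2 + r - 12) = (r + 4)^2*(r - 3)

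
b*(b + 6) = b^2 + 6*b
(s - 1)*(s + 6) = s^2 + 5*s - 6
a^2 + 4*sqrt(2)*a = a*(a + 4*sqrt(2))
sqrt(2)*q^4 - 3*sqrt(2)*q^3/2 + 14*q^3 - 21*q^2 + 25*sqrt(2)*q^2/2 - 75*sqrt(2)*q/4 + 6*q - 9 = (q - 3/2)*(q + sqrt(2)/2)*(q + 6*sqrt(2))*(sqrt(2)*q + 1)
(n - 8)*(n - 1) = n^2 - 9*n + 8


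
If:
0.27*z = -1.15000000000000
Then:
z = -4.26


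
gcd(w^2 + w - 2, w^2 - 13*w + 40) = 1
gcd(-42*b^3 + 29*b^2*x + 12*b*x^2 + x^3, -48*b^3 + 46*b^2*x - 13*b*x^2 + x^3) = 1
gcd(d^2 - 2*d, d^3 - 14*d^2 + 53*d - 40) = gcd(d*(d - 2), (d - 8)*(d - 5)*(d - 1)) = 1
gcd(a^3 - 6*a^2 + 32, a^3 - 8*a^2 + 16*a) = a^2 - 8*a + 16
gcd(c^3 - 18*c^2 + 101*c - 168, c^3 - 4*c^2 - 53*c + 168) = c^2 - 11*c + 24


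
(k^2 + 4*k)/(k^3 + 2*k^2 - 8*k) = 1/(k - 2)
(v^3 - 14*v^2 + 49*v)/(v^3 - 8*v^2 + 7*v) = (v - 7)/(v - 1)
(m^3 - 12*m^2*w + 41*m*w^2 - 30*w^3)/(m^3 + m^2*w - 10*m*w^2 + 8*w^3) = (-m^2 + 11*m*w - 30*w^2)/(-m^2 - 2*m*w + 8*w^2)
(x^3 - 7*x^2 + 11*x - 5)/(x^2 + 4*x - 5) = (x^2 - 6*x + 5)/(x + 5)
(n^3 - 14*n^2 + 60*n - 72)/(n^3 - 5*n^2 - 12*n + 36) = (n - 6)/(n + 3)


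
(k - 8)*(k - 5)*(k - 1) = k^3 - 14*k^2 + 53*k - 40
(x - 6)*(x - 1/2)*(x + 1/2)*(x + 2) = x^4 - 4*x^3 - 49*x^2/4 + x + 3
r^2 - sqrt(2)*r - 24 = (r - 4*sqrt(2))*(r + 3*sqrt(2))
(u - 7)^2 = u^2 - 14*u + 49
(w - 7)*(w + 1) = w^2 - 6*w - 7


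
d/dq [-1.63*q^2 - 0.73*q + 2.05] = -3.26*q - 0.73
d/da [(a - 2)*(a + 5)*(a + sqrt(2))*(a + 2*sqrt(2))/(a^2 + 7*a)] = (2*a^5 + 3*sqrt(2)*a^4 + 24*a^4 + 42*a^3 + 42*sqrt(2)*a^3 - 54*a^2 + 93*sqrt(2)*a^2 + 80*a + 280)/(a^2*(a^2 + 14*a + 49))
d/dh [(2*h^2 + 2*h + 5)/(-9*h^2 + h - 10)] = 5*(4*h^2 + 10*h - 5)/(81*h^4 - 18*h^3 + 181*h^2 - 20*h + 100)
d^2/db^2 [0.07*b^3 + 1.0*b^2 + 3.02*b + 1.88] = 0.42*b + 2.0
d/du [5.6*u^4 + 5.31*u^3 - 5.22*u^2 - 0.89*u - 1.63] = 22.4*u^3 + 15.93*u^2 - 10.44*u - 0.89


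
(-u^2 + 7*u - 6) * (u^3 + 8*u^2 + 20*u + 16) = -u^5 - u^4 + 30*u^3 + 76*u^2 - 8*u - 96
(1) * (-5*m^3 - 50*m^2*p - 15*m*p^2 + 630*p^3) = -5*m^3 - 50*m^2*p - 15*m*p^2 + 630*p^3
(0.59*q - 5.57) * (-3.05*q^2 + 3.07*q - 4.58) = -1.7995*q^3 + 18.7998*q^2 - 19.8021*q + 25.5106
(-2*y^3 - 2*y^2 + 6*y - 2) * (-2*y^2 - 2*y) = 4*y^5 + 8*y^4 - 8*y^3 - 8*y^2 + 4*y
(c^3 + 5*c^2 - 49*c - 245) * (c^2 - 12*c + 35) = c^5 - 7*c^4 - 74*c^3 + 518*c^2 + 1225*c - 8575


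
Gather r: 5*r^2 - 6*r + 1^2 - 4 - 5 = 5*r^2 - 6*r - 8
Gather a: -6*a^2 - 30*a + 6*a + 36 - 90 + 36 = -6*a^2 - 24*a - 18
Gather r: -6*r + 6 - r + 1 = 7 - 7*r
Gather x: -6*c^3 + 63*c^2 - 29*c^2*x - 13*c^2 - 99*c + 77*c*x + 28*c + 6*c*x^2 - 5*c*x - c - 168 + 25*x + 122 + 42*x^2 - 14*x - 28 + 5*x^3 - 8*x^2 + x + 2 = -6*c^3 + 50*c^2 - 72*c + 5*x^3 + x^2*(6*c + 34) + x*(-29*c^2 + 72*c + 12) - 72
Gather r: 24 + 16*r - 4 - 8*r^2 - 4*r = -8*r^2 + 12*r + 20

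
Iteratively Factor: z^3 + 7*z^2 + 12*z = (z + 4)*(z^2 + 3*z) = z*(z + 4)*(z + 3)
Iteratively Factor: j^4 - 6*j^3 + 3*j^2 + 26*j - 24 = (j - 1)*(j^3 - 5*j^2 - 2*j + 24) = (j - 3)*(j - 1)*(j^2 - 2*j - 8) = (j - 4)*(j - 3)*(j - 1)*(j + 2)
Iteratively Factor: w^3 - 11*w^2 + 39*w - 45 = (w - 3)*(w^2 - 8*w + 15) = (w - 5)*(w - 3)*(w - 3)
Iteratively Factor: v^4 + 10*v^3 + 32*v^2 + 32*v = (v + 4)*(v^3 + 6*v^2 + 8*v) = (v + 2)*(v + 4)*(v^2 + 4*v) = (v + 2)*(v + 4)^2*(v)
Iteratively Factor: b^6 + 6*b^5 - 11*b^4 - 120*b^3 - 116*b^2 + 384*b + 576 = (b - 2)*(b^5 + 8*b^4 + 5*b^3 - 110*b^2 - 336*b - 288) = (b - 4)*(b - 2)*(b^4 + 12*b^3 + 53*b^2 + 102*b + 72) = (b - 4)*(b - 2)*(b + 2)*(b^3 + 10*b^2 + 33*b + 36) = (b - 4)*(b - 2)*(b + 2)*(b + 3)*(b^2 + 7*b + 12) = (b - 4)*(b - 2)*(b + 2)*(b + 3)*(b + 4)*(b + 3)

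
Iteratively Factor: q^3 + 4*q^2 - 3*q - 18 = (q + 3)*(q^2 + q - 6) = (q - 2)*(q + 3)*(q + 3)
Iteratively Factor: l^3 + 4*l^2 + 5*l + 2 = (l + 1)*(l^2 + 3*l + 2) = (l + 1)^2*(l + 2)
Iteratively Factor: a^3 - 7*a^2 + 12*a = (a)*(a^2 - 7*a + 12) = a*(a - 3)*(a - 4)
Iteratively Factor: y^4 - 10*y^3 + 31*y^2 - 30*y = (y)*(y^3 - 10*y^2 + 31*y - 30) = y*(y - 5)*(y^2 - 5*y + 6) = y*(y - 5)*(y - 3)*(y - 2)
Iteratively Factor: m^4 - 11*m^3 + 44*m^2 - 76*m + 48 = (m - 2)*(m^3 - 9*m^2 + 26*m - 24) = (m - 4)*(m - 2)*(m^2 - 5*m + 6) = (m - 4)*(m - 3)*(m - 2)*(m - 2)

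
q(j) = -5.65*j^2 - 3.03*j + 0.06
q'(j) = -11.3*j - 3.03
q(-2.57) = -29.47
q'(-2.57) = 26.01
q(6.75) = -277.82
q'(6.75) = -79.30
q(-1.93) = -15.14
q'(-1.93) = 18.78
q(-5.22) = -138.08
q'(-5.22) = 55.96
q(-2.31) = -23.09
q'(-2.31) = 23.07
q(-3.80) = -70.01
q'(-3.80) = 39.91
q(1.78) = -23.23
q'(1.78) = -23.14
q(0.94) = -7.78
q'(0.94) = -13.65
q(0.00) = 0.06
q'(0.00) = -3.03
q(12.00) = -849.90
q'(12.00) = -138.63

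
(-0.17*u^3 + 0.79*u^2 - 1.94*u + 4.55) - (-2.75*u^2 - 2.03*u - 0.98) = -0.17*u^3 + 3.54*u^2 + 0.0899999999999999*u + 5.53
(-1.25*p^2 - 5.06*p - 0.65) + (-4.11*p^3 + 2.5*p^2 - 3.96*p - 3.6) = -4.11*p^3 + 1.25*p^2 - 9.02*p - 4.25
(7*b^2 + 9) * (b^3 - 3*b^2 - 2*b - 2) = 7*b^5 - 21*b^4 - 5*b^3 - 41*b^2 - 18*b - 18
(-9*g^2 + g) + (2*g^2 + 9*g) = -7*g^2 + 10*g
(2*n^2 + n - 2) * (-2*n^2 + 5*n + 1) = -4*n^4 + 8*n^3 + 11*n^2 - 9*n - 2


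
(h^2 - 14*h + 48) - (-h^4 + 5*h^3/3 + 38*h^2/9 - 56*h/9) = h^4 - 5*h^3/3 - 29*h^2/9 - 70*h/9 + 48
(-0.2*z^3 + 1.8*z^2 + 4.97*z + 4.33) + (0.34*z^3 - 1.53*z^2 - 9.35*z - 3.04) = 0.14*z^3 + 0.27*z^2 - 4.38*z + 1.29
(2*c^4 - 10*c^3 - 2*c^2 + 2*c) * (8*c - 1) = 16*c^5 - 82*c^4 - 6*c^3 + 18*c^2 - 2*c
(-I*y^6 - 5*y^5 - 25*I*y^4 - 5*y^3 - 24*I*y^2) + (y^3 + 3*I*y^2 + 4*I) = -I*y^6 - 5*y^5 - 25*I*y^4 - 4*y^3 - 21*I*y^2 + 4*I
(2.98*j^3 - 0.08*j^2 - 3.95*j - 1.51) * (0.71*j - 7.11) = 2.1158*j^4 - 21.2446*j^3 - 2.2357*j^2 + 27.0124*j + 10.7361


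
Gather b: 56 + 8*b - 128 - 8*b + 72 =0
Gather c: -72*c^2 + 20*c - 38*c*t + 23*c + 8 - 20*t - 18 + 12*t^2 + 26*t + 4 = -72*c^2 + c*(43 - 38*t) + 12*t^2 + 6*t - 6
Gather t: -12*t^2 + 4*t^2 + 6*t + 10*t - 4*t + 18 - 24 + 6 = -8*t^2 + 12*t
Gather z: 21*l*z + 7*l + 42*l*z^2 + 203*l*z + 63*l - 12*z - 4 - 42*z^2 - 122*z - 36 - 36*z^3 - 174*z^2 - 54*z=70*l - 36*z^3 + z^2*(42*l - 216) + z*(224*l - 188) - 40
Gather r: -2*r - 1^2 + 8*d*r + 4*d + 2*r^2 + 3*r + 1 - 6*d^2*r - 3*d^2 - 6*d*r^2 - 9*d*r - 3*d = -3*d^2 + d + r^2*(2 - 6*d) + r*(-6*d^2 - d + 1)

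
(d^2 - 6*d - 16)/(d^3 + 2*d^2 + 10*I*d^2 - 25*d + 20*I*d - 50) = (d - 8)/(d^2 + 10*I*d - 25)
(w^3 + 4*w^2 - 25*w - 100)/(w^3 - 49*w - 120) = (w^2 - w - 20)/(w^2 - 5*w - 24)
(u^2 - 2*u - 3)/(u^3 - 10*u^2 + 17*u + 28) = (u - 3)/(u^2 - 11*u + 28)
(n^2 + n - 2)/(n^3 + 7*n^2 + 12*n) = (n^2 + n - 2)/(n*(n^2 + 7*n + 12))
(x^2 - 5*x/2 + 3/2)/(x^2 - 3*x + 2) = (x - 3/2)/(x - 2)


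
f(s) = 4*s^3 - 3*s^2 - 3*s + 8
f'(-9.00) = 1023.00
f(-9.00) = -3124.00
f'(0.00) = -3.00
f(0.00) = 8.00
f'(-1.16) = 20.11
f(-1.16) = 1.20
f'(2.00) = 33.00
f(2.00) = 22.00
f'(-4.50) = 267.00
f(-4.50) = -403.75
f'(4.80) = 244.68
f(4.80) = 366.85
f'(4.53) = 216.07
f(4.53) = 304.69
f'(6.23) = 425.37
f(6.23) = 840.09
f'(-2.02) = 58.08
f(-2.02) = -31.15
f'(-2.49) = 86.34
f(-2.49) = -64.88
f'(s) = 12*s^2 - 6*s - 3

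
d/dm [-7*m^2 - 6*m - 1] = -14*m - 6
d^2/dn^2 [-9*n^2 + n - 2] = -18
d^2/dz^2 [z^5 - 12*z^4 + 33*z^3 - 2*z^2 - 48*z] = 20*z^3 - 144*z^2 + 198*z - 4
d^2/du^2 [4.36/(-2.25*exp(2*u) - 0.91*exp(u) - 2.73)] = (-4.36*(4.5*exp(u) + 0.91)*(9.0*exp(u) + 1.82)*exp(u) + (39.24*exp(u) + 3.9676)*(2.25*exp(2*u) + 0.91*exp(u) + 2.73))*exp(u)/(2.25*exp(2*u) + 0.91*exp(u) + 2.73)^3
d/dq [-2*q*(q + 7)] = -4*q - 14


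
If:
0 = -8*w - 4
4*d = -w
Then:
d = 1/8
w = -1/2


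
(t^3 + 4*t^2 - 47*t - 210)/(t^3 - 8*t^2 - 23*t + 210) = (t + 6)/(t - 6)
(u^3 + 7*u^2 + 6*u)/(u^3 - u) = (u + 6)/(u - 1)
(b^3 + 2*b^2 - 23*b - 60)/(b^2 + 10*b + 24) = (b^2 - 2*b - 15)/(b + 6)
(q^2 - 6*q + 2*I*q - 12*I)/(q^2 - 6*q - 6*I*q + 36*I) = (q + 2*I)/(q - 6*I)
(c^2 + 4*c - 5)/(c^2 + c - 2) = (c + 5)/(c + 2)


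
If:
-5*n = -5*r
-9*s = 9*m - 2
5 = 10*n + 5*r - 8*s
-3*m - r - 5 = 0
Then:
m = -736/333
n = 181/111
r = 181/111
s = 90/37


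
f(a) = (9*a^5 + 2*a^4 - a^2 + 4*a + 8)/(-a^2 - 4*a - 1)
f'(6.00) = -672.21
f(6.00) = -1189.70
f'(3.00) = -126.65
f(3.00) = -107.27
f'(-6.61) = -1541.81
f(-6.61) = 6016.32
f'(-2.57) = 834.76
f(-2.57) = -347.90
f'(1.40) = -16.61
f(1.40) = -7.91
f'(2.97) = -123.50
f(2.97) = -103.52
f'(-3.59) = 87247.35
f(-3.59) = -10709.54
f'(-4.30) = 4584.30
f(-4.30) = 5491.13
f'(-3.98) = 28046.90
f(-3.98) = 9245.78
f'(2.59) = -87.35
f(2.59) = -63.68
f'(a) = (2*a + 4)*(9*a^5 + 2*a^4 - a^2 + 4*a + 8)/(-a^2 - 4*a - 1)^2 + (45*a^4 + 8*a^3 - 2*a + 4)/(-a^2 - 4*a - 1) = (-27*a^6 - 148*a^5 - 69*a^4 - 8*a^3 + 8*a^2 + 18*a + 28)/(a^4 + 8*a^3 + 18*a^2 + 8*a + 1)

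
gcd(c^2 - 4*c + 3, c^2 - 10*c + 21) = c - 3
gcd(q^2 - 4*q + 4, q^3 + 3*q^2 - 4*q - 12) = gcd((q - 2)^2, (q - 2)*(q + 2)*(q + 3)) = q - 2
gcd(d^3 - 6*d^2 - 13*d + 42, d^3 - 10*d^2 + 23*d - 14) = d^2 - 9*d + 14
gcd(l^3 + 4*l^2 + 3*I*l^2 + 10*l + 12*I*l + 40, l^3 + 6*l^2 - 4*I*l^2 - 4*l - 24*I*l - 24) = l - 2*I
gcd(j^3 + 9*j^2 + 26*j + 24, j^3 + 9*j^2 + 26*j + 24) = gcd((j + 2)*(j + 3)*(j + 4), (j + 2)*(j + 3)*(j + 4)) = j^3 + 9*j^2 + 26*j + 24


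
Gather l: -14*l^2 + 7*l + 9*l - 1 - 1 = -14*l^2 + 16*l - 2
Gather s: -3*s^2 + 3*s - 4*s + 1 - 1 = -3*s^2 - s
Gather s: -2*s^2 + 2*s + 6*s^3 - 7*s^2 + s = 6*s^3 - 9*s^2 + 3*s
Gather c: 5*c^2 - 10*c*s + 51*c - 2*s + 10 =5*c^2 + c*(51 - 10*s) - 2*s + 10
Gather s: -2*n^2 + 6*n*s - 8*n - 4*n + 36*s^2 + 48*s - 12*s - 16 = -2*n^2 - 12*n + 36*s^2 + s*(6*n + 36) - 16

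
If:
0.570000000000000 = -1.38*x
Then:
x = -0.41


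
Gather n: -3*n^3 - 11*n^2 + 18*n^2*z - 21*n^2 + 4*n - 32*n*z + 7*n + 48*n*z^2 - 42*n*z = -3*n^3 + n^2*(18*z - 32) + n*(48*z^2 - 74*z + 11)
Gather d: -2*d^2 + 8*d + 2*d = -2*d^2 + 10*d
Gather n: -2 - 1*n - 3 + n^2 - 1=n^2 - n - 6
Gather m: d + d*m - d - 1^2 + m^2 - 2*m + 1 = m^2 + m*(d - 2)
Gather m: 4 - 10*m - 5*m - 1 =3 - 15*m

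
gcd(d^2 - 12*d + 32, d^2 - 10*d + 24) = d - 4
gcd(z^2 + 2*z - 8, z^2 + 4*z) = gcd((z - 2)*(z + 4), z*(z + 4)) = z + 4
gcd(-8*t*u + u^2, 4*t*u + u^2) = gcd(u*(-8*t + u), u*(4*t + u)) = u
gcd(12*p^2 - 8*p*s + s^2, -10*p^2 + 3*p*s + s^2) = 2*p - s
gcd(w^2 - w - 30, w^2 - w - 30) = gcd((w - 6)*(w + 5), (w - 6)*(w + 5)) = w^2 - w - 30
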